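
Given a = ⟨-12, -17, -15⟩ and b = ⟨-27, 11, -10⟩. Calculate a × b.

i: (-17)·(-10) - (-15)·11 = 170 - (-165) = 335
j: (-15)·(-27) - (-12)·(-10) = 405 - 120 = 285
k: (-12)·11 - (-17)·(-27) = -132 - 459 = -591
a × b = (335, 285, -591)

(335, 285, -591)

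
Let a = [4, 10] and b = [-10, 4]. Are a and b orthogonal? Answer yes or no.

a · b = 4·(-10) + 10·4 = -40 + 40 = 0
Zero, so the vectors are orthogonal.

yes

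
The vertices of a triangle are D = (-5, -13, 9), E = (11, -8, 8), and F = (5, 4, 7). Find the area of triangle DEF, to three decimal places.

DE = (16, 5, -1),  DF = (10, 17, -2)
i: 5·(-2) - (-1)·17 = -10 - (-17) = 7
j: (-1)·10 - 16·(-2) = -10 - (-32) = 22
k: 16·17 - 5·10 = 272 - 50 = 222
DE × DF = (7, 22, 222)
|DE × DF| = √49817 ≈ 223.1972
area = ½ · 223.1972 ≈ 111.599

111.599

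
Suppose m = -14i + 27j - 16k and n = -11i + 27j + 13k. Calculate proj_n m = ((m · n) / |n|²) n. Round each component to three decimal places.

(-7.287, 17.885, 8.611)

m · n = (-14)·(-11) + 27·27 + (-16)·13 = 154 + 729 - 208 = 675
|n|² = 121 + 729 + 169 = 1019
proj_n m = (675/1019) · (-11, 27, 13) ≈ (-7.287, 17.885, 8.611)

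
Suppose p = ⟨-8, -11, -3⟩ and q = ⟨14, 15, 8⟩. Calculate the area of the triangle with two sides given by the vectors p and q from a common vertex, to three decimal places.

29.534

i: (-11)·8 - (-3)·15 = -88 - (-45) = -43
j: (-3)·14 - (-8)·8 = -42 - (-64) = 22
k: (-8)·15 - (-11)·14 = -120 - (-154) = 34
p × q = (-43, 22, 34)
|p × q| = √((-43)² + 22² + 34²) = √3489 ≈ 59.0678
area = ½ · 59.0678 ≈ 29.534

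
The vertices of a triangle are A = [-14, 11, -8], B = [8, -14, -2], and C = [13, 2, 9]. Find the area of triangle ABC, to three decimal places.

AB = (22, -25, 6),  AC = (27, -9, 17)
i: (-25)·17 - 6·(-9) = -425 - (-54) = -371
j: 6·27 - 22·17 = 162 - 374 = -212
k: 22·(-9) - (-25)·27 = -198 - (-675) = 477
AB × AC = (-371, -212, 477)
|AB × AC| = √410114 ≈ 640.4014
area = ½ · 640.4014 ≈ 320.201

320.201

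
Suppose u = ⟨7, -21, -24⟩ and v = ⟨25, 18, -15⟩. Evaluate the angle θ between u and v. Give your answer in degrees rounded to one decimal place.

81.9

u · v = 7·25 + (-21)·18 + (-24)·(-15) = 175 - 378 + 360 = 157
|u|² = 49 + 441 + 576 = 1066,  |u| = √1066 ≈ 32.649655
|v|² = 625 + 324 + 225 = 1174,  |v| = √1174 ≈ 34.263683
cos θ = 157 / (32.649655 · 34.263683) ≈ 0.14034
θ = arccos(0.14034) ≈ 81.9°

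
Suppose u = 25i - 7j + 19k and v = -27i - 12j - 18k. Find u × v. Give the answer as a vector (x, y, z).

(354, -63, -489)

i: (-7)·(-18) - 19·(-12) = 126 - (-228) = 354
j: 19·(-27) - 25·(-18) = -513 - (-450) = -63
k: 25·(-12) - (-7)·(-27) = -300 - 189 = -489
u × v = (354, -63, -489)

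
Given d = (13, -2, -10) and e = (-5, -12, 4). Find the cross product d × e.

i: (-2)·4 - (-10)·(-12) = -8 - 120 = -128
j: (-10)·(-5) - 13·4 = 50 - 52 = -2
k: 13·(-12) - (-2)·(-5) = -156 - 10 = -166
d × e = (-128, -2, -166)

(-128, -2, -166)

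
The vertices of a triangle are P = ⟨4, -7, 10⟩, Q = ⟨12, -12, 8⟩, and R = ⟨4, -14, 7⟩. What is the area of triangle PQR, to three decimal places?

30.467

PQ = (8, -5, -2),  PR = (0, -7, -3)
i: (-5)·(-3) - (-2)·(-7) = 15 - 14 = 1
j: (-2)·0 - 8·(-3) = 0 - (-24) = 24
k: 8·(-7) - (-5)·0 = -56 - 0 = -56
PQ × PR = (1, 24, -56)
|PQ × PR| = √3713 ≈ 60.9344
area = ½ · 60.9344 ≈ 30.467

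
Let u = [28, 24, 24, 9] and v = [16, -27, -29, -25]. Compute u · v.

u · v = 28·16 + 24·(-27) + 24·(-29) + 9·(-25) = 448 - 648 - 696 - 225 = -1121

-1121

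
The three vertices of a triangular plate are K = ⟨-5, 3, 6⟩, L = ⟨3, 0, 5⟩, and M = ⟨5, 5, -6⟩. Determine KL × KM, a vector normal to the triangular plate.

KL = (8, -3, -1)
KM = (10, 2, -12)
i: (-3)·(-12) - (-1)·2 = 36 - (-2) = 38
j: (-1)·10 - 8·(-12) = -10 - (-96) = 86
k: 8·2 - (-3)·10 = 16 - (-30) = 46
KL × KM = (38, 86, 46)

(38, 86, 46)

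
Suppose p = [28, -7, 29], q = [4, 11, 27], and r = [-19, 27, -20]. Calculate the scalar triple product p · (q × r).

q × r:
i: 11·(-20) - 27·27 = -220 - 729 = -949
j: 27·(-19) - 4·(-20) = -513 - (-80) = -433
k: 4·27 - 11·(-19) = 108 - (-209) = 317
q × r = (-949, -433, 317)
p · (q × r) = 28·(-949) + (-7)·(-433) + 29·317 = -26572 + 3031 + 9193 = -14348

-14348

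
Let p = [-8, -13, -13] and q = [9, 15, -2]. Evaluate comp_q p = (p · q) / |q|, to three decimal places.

-13.688

p · q = (-8)·9 + (-13)·15 + (-13)·(-2) = -72 - 195 + 26 = -241
|q| = √(81 + 225 + 4) = √310 ≈ 17.6068
comp_q p = -241 / √310 ≈ -13.688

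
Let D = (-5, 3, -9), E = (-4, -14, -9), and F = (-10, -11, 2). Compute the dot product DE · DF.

233

DE = E − D = (1, -17, 0)
DF = F − D = (-5, -14, 11)
DE · DF = 1·(-5) + (-17)·(-14) + 0·11 = -5 + 238 + 0 = 233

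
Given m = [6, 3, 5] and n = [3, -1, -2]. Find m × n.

i: 3·(-2) - 5·(-1) = -6 - (-5) = -1
j: 5·3 - 6·(-2) = 15 - (-12) = 27
k: 6·(-1) - 3·3 = -6 - 9 = -15
m × n = (-1, 27, -15)

(-1, 27, -15)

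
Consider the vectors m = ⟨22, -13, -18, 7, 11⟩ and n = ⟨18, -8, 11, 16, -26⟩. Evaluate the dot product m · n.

m · n = 22·18 + (-13)·(-8) + (-18)·11 + 7·16 + 11·(-26) = 396 + 104 - 198 + 112 - 286 = 128

128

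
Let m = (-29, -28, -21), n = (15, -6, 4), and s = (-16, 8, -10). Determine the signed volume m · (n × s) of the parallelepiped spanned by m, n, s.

-3724

n × s:
i: (-6)·(-10) - 4·8 = 60 - 32 = 28
j: 4·(-16) - 15·(-10) = -64 - (-150) = 86
k: 15·8 - (-6)·(-16) = 120 - 96 = 24
n × s = (28, 86, 24)
m · (n × s) = (-29)·28 + (-28)·86 + (-21)·24 = -812 - 2408 - 504 = -3724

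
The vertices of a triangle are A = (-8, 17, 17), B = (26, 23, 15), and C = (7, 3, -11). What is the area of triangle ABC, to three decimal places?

AB = (34, 6, -2),  AC = (15, -14, -28)
i: 6·(-28) - (-2)·(-14) = -168 - 28 = -196
j: (-2)·15 - 34·(-28) = -30 - (-952) = 922
k: 34·(-14) - 6·15 = -476 - 90 = -566
AB × AC = (-196, 922, -566)
|AB × AC| = √1208856 ≈ 1099.4799
area = ½ · 1099.4799 ≈ 549.740

549.740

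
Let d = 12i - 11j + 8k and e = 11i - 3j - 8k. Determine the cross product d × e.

(112, 184, 85)

i: (-11)·(-8) - 8·(-3) = 88 - (-24) = 112
j: 8·11 - 12·(-8) = 88 - (-96) = 184
k: 12·(-3) - (-11)·11 = -36 - (-121) = 85
d × e = (112, 184, 85)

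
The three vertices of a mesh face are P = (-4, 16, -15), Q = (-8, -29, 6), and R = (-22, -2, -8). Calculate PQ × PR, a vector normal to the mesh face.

PQ = (-4, -45, 21)
PR = (-18, -18, 7)
i: (-45)·7 - 21·(-18) = -315 - (-378) = 63
j: 21·(-18) - (-4)·7 = -378 - (-28) = -350
k: (-4)·(-18) - (-45)·(-18) = 72 - 810 = -738
PQ × PR = (63, -350, -738)

(63, -350, -738)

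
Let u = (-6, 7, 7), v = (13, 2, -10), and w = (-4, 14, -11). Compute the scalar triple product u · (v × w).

v × w:
i: 2·(-11) - (-10)·14 = -22 - (-140) = 118
j: (-10)·(-4) - 13·(-11) = 40 - (-143) = 183
k: 13·14 - 2·(-4) = 182 - (-8) = 190
v × w = (118, 183, 190)
u · (v × w) = (-6)·118 + 7·183 + 7·190 = -708 + 1281 + 1330 = 1903

1903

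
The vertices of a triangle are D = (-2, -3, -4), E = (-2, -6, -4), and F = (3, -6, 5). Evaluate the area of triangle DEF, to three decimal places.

DE = (0, -3, 0),  DF = (5, -3, 9)
i: (-3)·9 - 0·(-3) = -27 - 0 = -27
j: 0·5 - 0·9 = 0 - 0 = 0
k: 0·(-3) - (-3)·5 = 0 - (-15) = 15
DE × DF = (-27, 0, 15)
|DE × DF| = √954 ≈ 30.8869
area = ½ · 30.8869 ≈ 15.443

15.443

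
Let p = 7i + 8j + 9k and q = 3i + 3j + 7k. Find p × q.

i: 8·7 - 9·3 = 56 - 27 = 29
j: 9·3 - 7·7 = 27 - 49 = -22
k: 7·3 - 8·3 = 21 - 24 = -3
p × q = (29, -22, -3)

(29, -22, -3)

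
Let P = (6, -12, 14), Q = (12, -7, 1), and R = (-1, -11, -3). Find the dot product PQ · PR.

PQ = Q − P = (6, 5, -13)
PR = R − P = (-7, 1, -17)
PQ · PR = 6·(-7) + 5·1 + (-13)·(-17) = -42 + 5 + 221 = 184

184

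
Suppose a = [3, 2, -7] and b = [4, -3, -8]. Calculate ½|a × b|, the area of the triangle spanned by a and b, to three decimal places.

20.457

i: 2·(-8) - (-7)·(-3) = -16 - 21 = -37
j: (-7)·4 - 3·(-8) = -28 - (-24) = -4
k: 3·(-3) - 2·4 = -9 - 8 = -17
a × b = (-37, -4, -17)
|a × b| = √((-37)² + (-4)² + (-17)²) = √1674 ≈ 40.9145
area = ½ · 40.9145 ≈ 20.457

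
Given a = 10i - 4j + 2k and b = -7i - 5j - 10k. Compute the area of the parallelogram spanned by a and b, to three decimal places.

126.412

i: (-4)·(-10) - 2·(-5) = 40 - (-10) = 50
j: 2·(-7) - 10·(-10) = -14 - (-100) = 86
k: 10·(-5) - (-4)·(-7) = -50 - 28 = -78
a × b = (50, 86, -78)
|a × b| = √(50² + 86² + (-78)²) = √15980 ≈ 126.4120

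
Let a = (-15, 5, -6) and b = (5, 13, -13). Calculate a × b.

(13, -225, -220)

i: 5·(-13) - (-6)·13 = -65 - (-78) = 13
j: (-6)·5 - (-15)·(-13) = -30 - 195 = -225
k: (-15)·13 - 5·5 = -195 - 25 = -220
a × b = (13, -225, -220)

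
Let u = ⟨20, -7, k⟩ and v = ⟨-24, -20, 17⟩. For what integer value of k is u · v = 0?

u · v = 20·(-24) + (-7)·(-20) + k·17 = -340 + 17k
Set equal to 0: 17k = 340, so k = 20.

20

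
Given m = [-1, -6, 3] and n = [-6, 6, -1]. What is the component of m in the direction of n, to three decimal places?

-3.862

m · n = (-1)·(-6) + (-6)·6 + 3·(-1) = 6 - 36 - 3 = -33
|n| = √(36 + 36 + 1) = √73 ≈ 8.5440
comp_n m = -33 / √73 ≈ -3.862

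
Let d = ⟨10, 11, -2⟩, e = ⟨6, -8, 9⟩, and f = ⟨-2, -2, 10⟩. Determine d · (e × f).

e × f:
i: (-8)·10 - 9·(-2) = -80 - (-18) = -62
j: 9·(-2) - 6·10 = -18 - 60 = -78
k: 6·(-2) - (-8)·(-2) = -12 - 16 = -28
e × f = (-62, -78, -28)
d · (e × f) = 10·(-62) + 11·(-78) + (-2)·(-28) = -620 - 858 + 56 = -1422

-1422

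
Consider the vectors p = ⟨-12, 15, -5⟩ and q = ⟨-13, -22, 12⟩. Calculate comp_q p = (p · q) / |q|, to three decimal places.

p · q = (-12)·(-13) + 15·(-22) + (-5)·12 = 156 - 330 - 60 = -234
|q| = √(169 + 484 + 144) = √797 ≈ 28.2312
comp_q p = -234 / √797 ≈ -8.289

-8.289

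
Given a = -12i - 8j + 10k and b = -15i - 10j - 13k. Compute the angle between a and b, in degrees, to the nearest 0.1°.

70.5

a · b = (-12)·(-15) + (-8)·(-10) + 10·(-13) = 180 + 80 - 130 = 130
|a|² = 144 + 64 + 100 = 308,  |a| = √308 ≈ 17.549929
|b|² = 225 + 100 + 169 = 494,  |b| = √494 ≈ 22.226111
cos θ = 130 / (17.549929 · 22.226111) ≈ 0.33328
θ = arccos(0.33328) ≈ 70.5°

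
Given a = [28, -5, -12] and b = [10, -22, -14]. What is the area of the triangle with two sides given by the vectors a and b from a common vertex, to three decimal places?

328.624

i: (-5)·(-14) - (-12)·(-22) = 70 - 264 = -194
j: (-12)·10 - 28·(-14) = -120 - (-392) = 272
k: 28·(-22) - (-5)·10 = -616 - (-50) = -566
a × b = (-194, 272, -566)
|a × b| = √((-194)² + 272² + (-566)²) = √431976 ≈ 657.2488
area = ½ · 657.2488 ≈ 328.624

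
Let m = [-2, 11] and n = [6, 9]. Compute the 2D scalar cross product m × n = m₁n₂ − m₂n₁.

(-2)·9 - 11·6 = -18 - 66 = -84

-84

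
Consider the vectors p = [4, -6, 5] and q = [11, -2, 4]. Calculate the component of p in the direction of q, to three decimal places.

6.400

p · q = 4·11 + (-6)·(-2) + 5·4 = 44 + 12 + 20 = 76
|q| = √(121 + 4 + 16) = √141 ≈ 11.8743
comp_q p = 76 / √141 ≈ 6.400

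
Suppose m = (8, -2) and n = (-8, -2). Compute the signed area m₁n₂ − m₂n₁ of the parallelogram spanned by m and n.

-32

8·(-2) - (-2)·(-8) = -16 - 16 = -32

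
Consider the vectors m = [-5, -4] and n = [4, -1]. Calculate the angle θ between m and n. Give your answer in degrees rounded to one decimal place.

127.3

m · n = (-5)·4 + (-4)·(-1) = -20 + 4 = -16
|m|² = 25 + 16 = 41,  |m| = √41 ≈ 6.403124
|n|² = 16 + 1 = 17,  |n| = √17 ≈ 4.123106
cos θ = -16 / (6.403124 · 4.123106) ≈ -0.60604
θ = arccos(-0.60604) ≈ 127.3°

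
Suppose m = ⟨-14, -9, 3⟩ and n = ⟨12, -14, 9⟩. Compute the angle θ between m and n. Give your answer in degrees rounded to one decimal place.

92.5

m · n = (-14)·12 + (-9)·(-14) + 3·9 = -168 + 126 + 27 = -15
|m|² = 196 + 81 + 9 = 286,  |m| = √286 ≈ 16.911535
|n|² = 144 + 196 + 81 = 421,  |n| = √421 ≈ 20.518285
cos θ = -15 / (16.911535 · 20.518285) ≈ -0.04323
θ = arccos(-0.04323) ≈ 92.5°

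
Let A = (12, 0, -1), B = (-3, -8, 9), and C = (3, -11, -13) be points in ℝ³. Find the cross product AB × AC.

AB = (-15, -8, 10)
AC = (-9, -11, -12)
i: (-8)·(-12) - 10·(-11) = 96 - (-110) = 206
j: 10·(-9) - (-15)·(-12) = -90 - 180 = -270
k: (-15)·(-11) - (-8)·(-9) = 165 - 72 = 93
AB × AC = (206, -270, 93)

(206, -270, 93)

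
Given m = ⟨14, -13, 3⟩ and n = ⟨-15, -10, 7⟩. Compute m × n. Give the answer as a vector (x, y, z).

(-61, -143, -335)

i: (-13)·7 - 3·(-10) = -91 - (-30) = -61
j: 3·(-15) - 14·7 = -45 - 98 = -143
k: 14·(-10) - (-13)·(-15) = -140 - 195 = -335
m × n = (-61, -143, -335)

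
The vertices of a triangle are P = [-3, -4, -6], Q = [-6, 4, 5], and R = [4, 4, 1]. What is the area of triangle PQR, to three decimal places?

65.246

PQ = (-3, 8, 11),  PR = (7, 8, 7)
i: 8·7 - 11·8 = 56 - 88 = -32
j: 11·7 - (-3)·7 = 77 - (-21) = 98
k: (-3)·8 - 8·7 = -24 - 56 = -80
PQ × PR = (-32, 98, -80)
|PQ × PR| = √17028 ≈ 130.4914
area = ½ · 130.4914 ≈ 65.246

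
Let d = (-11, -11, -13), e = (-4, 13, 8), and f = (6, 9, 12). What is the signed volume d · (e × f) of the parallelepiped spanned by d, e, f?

-498

e × f:
i: 13·12 - 8·9 = 156 - 72 = 84
j: 8·6 - (-4)·12 = 48 - (-48) = 96
k: (-4)·9 - 13·6 = -36 - 78 = -114
e × f = (84, 96, -114)
d · (e × f) = (-11)·84 + (-11)·96 + (-13)·(-114) = -924 - 1056 + 1482 = -498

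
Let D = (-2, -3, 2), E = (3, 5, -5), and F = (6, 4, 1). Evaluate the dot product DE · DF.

103

DE = E − D = (5, 8, -7)
DF = F − D = (8, 7, -1)
DE · DF = 5·8 + 8·7 + (-7)·(-1) = 40 + 56 + 7 = 103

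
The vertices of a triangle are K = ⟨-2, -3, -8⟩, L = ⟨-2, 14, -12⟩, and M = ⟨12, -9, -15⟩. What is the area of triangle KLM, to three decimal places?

141.624

KL = (0, 17, -4),  KM = (14, -6, -7)
i: 17·(-7) - (-4)·(-6) = -119 - 24 = -143
j: (-4)·14 - 0·(-7) = -56 - 0 = -56
k: 0·(-6) - 17·14 = 0 - 238 = -238
KL × KM = (-143, -56, -238)
|KL × KM| = √80229 ≈ 283.2472
area = ½ · 283.2472 ≈ 141.624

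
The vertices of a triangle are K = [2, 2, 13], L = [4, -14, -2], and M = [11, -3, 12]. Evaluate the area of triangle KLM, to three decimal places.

98.901

KL = (2, -16, -15),  KM = (9, -5, -1)
i: (-16)·(-1) - (-15)·(-5) = 16 - 75 = -59
j: (-15)·9 - 2·(-1) = -135 - (-2) = -133
k: 2·(-5) - (-16)·9 = -10 - (-144) = 134
KL × KM = (-59, -133, 134)
|KL × KM| = √39126 ≈ 197.8029
area = ½ · 197.8029 ≈ 98.901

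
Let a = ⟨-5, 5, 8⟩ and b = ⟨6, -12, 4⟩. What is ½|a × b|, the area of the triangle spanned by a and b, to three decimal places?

i: 5·4 - 8·(-12) = 20 - (-96) = 116
j: 8·6 - (-5)·4 = 48 - (-20) = 68
k: (-5)·(-12) - 5·6 = 60 - 30 = 30
a × b = (116, 68, 30)
|a × b| = √(116² + 68² + 30²) = √18980 ≈ 137.7679
area = ½ · 137.7679 ≈ 68.884

68.884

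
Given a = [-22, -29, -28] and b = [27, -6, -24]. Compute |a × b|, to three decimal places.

i: (-29)·(-24) - (-28)·(-6) = 696 - 168 = 528
j: (-28)·27 - (-22)·(-24) = -756 - 528 = -1284
k: (-22)·(-6) - (-29)·27 = 132 - (-783) = 915
a × b = (528, -1284, 915)
|a × b| = √(528² + (-1284)² + 915²) = √2764665 ≈ 1662.7282

1662.728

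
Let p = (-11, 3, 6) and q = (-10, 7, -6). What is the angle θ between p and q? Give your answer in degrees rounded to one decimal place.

57.2

p · q = (-11)·(-10) + 3·7 + 6·(-6) = 110 + 21 - 36 = 95
|p|² = 121 + 9 + 36 = 166,  |p| = √166 ≈ 12.884099
|q|² = 100 + 49 + 36 = 185,  |q| = √185 ≈ 13.601471
cos θ = 95 / (12.884099 · 13.601471) ≈ 0.54211
θ = arccos(0.54211) ≈ 57.2°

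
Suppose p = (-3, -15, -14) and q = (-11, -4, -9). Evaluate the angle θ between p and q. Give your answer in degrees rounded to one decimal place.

p · q = (-3)·(-11) + (-15)·(-4) + (-14)·(-9) = 33 + 60 + 126 = 219
|p|² = 9 + 225 + 196 = 430,  |p| = √430 ≈ 20.736441
|q|² = 121 + 16 + 81 = 218,  |q| = √218 ≈ 14.764823
cos θ = 219 / (20.736441 · 14.764823) ≈ 0.71529
θ = arccos(0.71529) ≈ 44.3°

44.3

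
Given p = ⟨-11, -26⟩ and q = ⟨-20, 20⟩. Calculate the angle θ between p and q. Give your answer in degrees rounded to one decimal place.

p · q = (-11)·(-20) + (-26)·20 = 220 - 520 = -300
|p|² = 121 + 676 = 797,  |p| = √797 ≈ 28.231188
|q|² = 400 + 400 = 800,  |q| = √800 ≈ 28.284271
cos θ = -300 / (28.231188 · 28.284271) ≈ -0.37571
θ = arccos(-0.37571) ≈ 112.1°

112.1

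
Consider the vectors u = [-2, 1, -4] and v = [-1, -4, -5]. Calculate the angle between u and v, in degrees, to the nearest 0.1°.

52.7

u · v = (-2)·(-1) + 1·(-4) + (-4)·(-5) = 2 - 4 + 20 = 18
|u|² = 4 + 1 + 16 = 21,  |u| = √21 ≈ 4.582576
|v|² = 1 + 16 + 25 = 42,  |v| = √42 ≈ 6.480741
cos θ = 18 / (4.582576 · 6.480741) ≈ 0.60609
θ = arccos(0.60609) ≈ 52.7°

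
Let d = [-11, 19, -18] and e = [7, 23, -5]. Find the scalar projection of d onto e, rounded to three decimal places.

18.325

d · e = (-11)·7 + 19·23 + (-18)·(-5) = -77 + 437 + 90 = 450
|e| = √(49 + 529 + 25) = √603 ≈ 24.5561
comp_e d = 450 / √603 ≈ 18.325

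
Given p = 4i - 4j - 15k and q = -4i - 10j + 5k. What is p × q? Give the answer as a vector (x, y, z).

(-170, 40, -56)

i: (-4)·5 - (-15)·(-10) = -20 - 150 = -170
j: (-15)·(-4) - 4·5 = 60 - 20 = 40
k: 4·(-10) - (-4)·(-4) = -40 - 16 = -56
p × q = (-170, 40, -56)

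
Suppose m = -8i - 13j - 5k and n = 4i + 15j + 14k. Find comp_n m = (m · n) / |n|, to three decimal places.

-14.207

m · n = (-8)·4 + (-13)·15 + (-5)·14 = -32 - 195 - 70 = -297
|n| = √(16 + 225 + 196) = √437 ≈ 20.9045
comp_n m = -297 / √437 ≈ -14.207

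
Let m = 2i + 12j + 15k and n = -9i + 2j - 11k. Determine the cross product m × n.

i: 12·(-11) - 15·2 = -132 - 30 = -162
j: 15·(-9) - 2·(-11) = -135 - (-22) = -113
k: 2·2 - 12·(-9) = 4 - (-108) = 112
m × n = (-162, -113, 112)

(-162, -113, 112)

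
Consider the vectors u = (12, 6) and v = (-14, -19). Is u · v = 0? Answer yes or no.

no

u · v = 12·(-14) + 6·(-19) = -168 - 114 = -282
Nonzero, so the vectors are not orthogonal.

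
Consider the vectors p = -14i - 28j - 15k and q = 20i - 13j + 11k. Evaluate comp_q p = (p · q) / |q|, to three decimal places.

-3.084

p · q = (-14)·20 + (-28)·(-13) + (-15)·11 = -280 + 364 - 165 = -81
|q| = √(400 + 169 + 121) = √690 ≈ 26.2679
comp_q p = -81 / √690 ≈ -3.084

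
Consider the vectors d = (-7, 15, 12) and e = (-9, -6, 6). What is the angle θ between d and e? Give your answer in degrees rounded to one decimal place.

79.8

d · e = (-7)·(-9) + 15·(-6) + 12·6 = 63 - 90 + 72 = 45
|d|² = 49 + 225 + 144 = 418,  |d| = √418 ≈ 20.445048
|e|² = 81 + 36 + 36 = 153,  |e| = √153 ≈ 12.369317
cos θ = 45 / (20.445048 · 12.369317) ≈ 0.17794
θ = arccos(0.17794) ≈ 79.8°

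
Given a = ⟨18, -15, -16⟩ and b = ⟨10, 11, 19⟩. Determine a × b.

i: (-15)·19 - (-16)·11 = -285 - (-176) = -109
j: (-16)·10 - 18·19 = -160 - 342 = -502
k: 18·11 - (-15)·10 = 198 - (-150) = 348
a × b = (-109, -502, 348)

(-109, -502, 348)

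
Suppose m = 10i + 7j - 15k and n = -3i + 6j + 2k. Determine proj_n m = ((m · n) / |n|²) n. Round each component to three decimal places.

(1.102, -2.204, -0.735)

m · n = 10·(-3) + 7·6 + (-15)·2 = -30 + 42 - 30 = -18
|n|² = 9 + 36 + 4 = 49
proj_n m = (-18/49) · (-3, 6, 2) ≈ (1.102, -2.204, -0.735)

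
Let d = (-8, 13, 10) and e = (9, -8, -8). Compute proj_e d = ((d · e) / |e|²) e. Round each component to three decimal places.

d · e = (-8)·9 + 13·(-8) + 10·(-8) = -72 - 104 - 80 = -256
|e|² = 81 + 64 + 64 = 209
proj_e d = (-256/209) · (9, -8, -8) ≈ (-11.024, 9.799, 9.799)

(-11.024, 9.799, 9.799)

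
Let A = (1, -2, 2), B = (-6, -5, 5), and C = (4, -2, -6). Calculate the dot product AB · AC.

-45

AB = B − A = (-7, -3, 3)
AC = C − A = (3, 0, -8)
AB · AC = (-7)·3 + (-3)·0 + 3·(-8) = -21 + 0 - 24 = -45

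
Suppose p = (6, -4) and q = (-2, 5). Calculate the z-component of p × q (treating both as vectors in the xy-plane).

22

6·5 - (-4)·(-2) = 30 - 8 = 22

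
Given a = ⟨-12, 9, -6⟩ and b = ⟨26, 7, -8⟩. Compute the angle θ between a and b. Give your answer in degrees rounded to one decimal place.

116.3

a · b = (-12)·26 + 9·7 + (-6)·(-8) = -312 + 63 + 48 = -201
|a|² = 144 + 81 + 36 = 261,  |a| = √261 ≈ 16.155494
|b|² = 676 + 49 + 64 = 789,  |b| = √789 ≈ 28.089144
cos θ = -201 / (16.155494 · 28.089144) ≈ -0.44293
θ = arccos(-0.44293) ≈ 116.3°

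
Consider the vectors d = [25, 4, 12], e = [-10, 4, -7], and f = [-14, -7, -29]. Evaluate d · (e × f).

-3381

e × f:
i: 4·(-29) - (-7)·(-7) = -116 - 49 = -165
j: (-7)·(-14) - (-10)·(-29) = 98 - 290 = -192
k: (-10)·(-7) - 4·(-14) = 70 - (-56) = 126
e × f = (-165, -192, 126)
d · (e × f) = 25·(-165) + 4·(-192) + 12·126 = -4125 - 768 + 1512 = -3381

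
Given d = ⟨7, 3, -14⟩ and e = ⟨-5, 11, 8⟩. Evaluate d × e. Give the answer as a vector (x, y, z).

(178, 14, 92)

i: 3·8 - (-14)·11 = 24 - (-154) = 178
j: (-14)·(-5) - 7·8 = 70 - 56 = 14
k: 7·11 - 3·(-5) = 77 - (-15) = 92
d × e = (178, 14, 92)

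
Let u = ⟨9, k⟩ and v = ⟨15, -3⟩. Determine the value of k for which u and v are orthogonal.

45

u · v = 9·15 + k·(-3) = 135 - 3k
Set equal to 0: -3k = -135, so k = 45.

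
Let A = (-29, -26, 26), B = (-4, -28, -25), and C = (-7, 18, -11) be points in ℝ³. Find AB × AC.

(2318, -197, 1144)

AB = (25, -2, -51)
AC = (22, 44, -37)
i: (-2)·(-37) - (-51)·44 = 74 - (-2244) = 2318
j: (-51)·22 - 25·(-37) = -1122 - (-925) = -197
k: 25·44 - (-2)·22 = 1100 - (-44) = 1144
AB × AC = (2318, -197, 1144)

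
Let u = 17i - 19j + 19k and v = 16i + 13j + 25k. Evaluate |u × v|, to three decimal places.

900.861

i: (-19)·25 - 19·13 = -475 - 247 = -722
j: 19·16 - 17·25 = 304 - 425 = -121
k: 17·13 - (-19)·16 = 221 - (-304) = 525
u × v = (-722, -121, 525)
|u × v| = √((-722)² + (-121)² + 525²) = √811550 ≈ 900.8607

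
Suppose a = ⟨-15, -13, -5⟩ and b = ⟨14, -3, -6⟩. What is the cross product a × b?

(63, -160, 227)

i: (-13)·(-6) - (-5)·(-3) = 78 - 15 = 63
j: (-5)·14 - (-15)·(-6) = -70 - 90 = -160
k: (-15)·(-3) - (-13)·14 = 45 - (-182) = 227
a × b = (63, -160, 227)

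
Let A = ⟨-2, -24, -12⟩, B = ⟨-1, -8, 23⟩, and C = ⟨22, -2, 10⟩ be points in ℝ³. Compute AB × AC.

AB = (1, 16, 35)
AC = (24, 22, 22)
i: 16·22 - 35·22 = 352 - 770 = -418
j: 35·24 - 1·22 = 840 - 22 = 818
k: 1·22 - 16·24 = 22 - 384 = -362
AB × AC = (-418, 818, -362)

(-418, 818, -362)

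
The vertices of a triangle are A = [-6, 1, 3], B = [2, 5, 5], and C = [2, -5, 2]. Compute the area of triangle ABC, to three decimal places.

41.952

AB = (8, 4, 2),  AC = (8, -6, -1)
i: 4·(-1) - 2·(-6) = -4 - (-12) = 8
j: 2·8 - 8·(-1) = 16 - (-8) = 24
k: 8·(-6) - 4·8 = -48 - 32 = -80
AB × AC = (8, 24, -80)
|AB × AC| = √7040 ≈ 83.9047
area = ½ · 83.9047 ≈ 41.952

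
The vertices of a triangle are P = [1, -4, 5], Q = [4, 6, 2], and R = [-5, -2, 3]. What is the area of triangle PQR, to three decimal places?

PQ = (3, 10, -3),  PR = (-6, 2, -2)
i: 10·(-2) - (-3)·2 = -20 - (-6) = -14
j: (-3)·(-6) - 3·(-2) = 18 - (-6) = 24
k: 3·2 - 10·(-6) = 6 - (-60) = 66
PQ × PR = (-14, 24, 66)
|PQ × PR| = √5128 ≈ 71.6101
area = ½ · 71.6101 ≈ 35.805

35.805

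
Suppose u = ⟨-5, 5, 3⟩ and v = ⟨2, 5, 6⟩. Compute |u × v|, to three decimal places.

52.402

i: 5·6 - 3·5 = 30 - 15 = 15
j: 3·2 - (-5)·6 = 6 - (-30) = 36
k: (-5)·5 - 5·2 = -25 - 10 = -35
u × v = (15, 36, -35)
|u × v| = √(15² + 36² + (-35)²) = √2746 ≈ 52.4023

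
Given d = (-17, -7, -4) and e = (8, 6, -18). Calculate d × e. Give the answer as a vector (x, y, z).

i: (-7)·(-18) - (-4)·6 = 126 - (-24) = 150
j: (-4)·8 - (-17)·(-18) = -32 - 306 = -338
k: (-17)·6 - (-7)·8 = -102 - (-56) = -46
d × e = (150, -338, -46)

(150, -338, -46)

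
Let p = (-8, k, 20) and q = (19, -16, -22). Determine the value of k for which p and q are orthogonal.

-37

p · q = (-8)·19 + k·(-16) + 20·(-22) = -592 - 16k
Set equal to 0: -16k = 592, so k = -37.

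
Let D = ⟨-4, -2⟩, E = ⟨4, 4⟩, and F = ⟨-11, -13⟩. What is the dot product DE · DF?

DE = E − D = (8, 6)
DF = F − D = (-7, -11)
DE · DF = 8·(-7) + 6·(-11) = -56 - 66 = -122

-122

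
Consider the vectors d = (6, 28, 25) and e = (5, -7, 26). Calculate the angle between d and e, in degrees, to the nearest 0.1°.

d · e = 6·5 + 28·(-7) + 25·26 = 30 - 196 + 650 = 484
|d|² = 36 + 784 + 625 = 1445,  |d| = √1445 ≈ 38.013156
|e|² = 25 + 49 + 676 = 750,  |e| = √750 ≈ 27.386128
cos θ = 484 / (38.013156 · 27.386128) ≈ 0.46492
θ = arccos(0.46492) ≈ 62.3°

62.3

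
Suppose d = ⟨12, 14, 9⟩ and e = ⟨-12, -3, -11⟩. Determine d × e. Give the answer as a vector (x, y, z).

i: 14·(-11) - 9·(-3) = -154 - (-27) = -127
j: 9·(-12) - 12·(-11) = -108 - (-132) = 24
k: 12·(-3) - 14·(-12) = -36 - (-168) = 132
d × e = (-127, 24, 132)

(-127, 24, 132)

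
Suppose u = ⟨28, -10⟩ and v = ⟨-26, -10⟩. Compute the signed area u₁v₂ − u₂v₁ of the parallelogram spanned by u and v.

28·(-10) - (-10)·(-26) = -280 - 260 = -540

-540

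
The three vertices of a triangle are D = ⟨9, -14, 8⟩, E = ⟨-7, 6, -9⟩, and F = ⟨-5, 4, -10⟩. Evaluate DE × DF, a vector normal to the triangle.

(-54, -50, -8)

DE = (-16, 20, -17)
DF = (-14, 18, -18)
i: 20·(-18) - (-17)·18 = -360 - (-306) = -54
j: (-17)·(-14) - (-16)·(-18) = 238 - 288 = -50
k: (-16)·18 - 20·(-14) = -288 - (-280) = -8
DE × DF = (-54, -50, -8)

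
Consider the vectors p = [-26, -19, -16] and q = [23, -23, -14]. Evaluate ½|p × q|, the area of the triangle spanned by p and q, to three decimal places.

i: (-19)·(-14) - (-16)·(-23) = 266 - 368 = -102
j: (-16)·23 - (-26)·(-14) = -368 - 364 = -732
k: (-26)·(-23) - (-19)·23 = 598 - (-437) = 1035
p × q = (-102, -732, 1035)
|p × q| = √((-102)² + (-732)² + 1035²) = √1617453 ≈ 1271.7913
area = ½ · 1271.7913 ≈ 635.896

635.896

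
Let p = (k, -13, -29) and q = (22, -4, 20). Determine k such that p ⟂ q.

24

p · q = k·22 + (-13)·(-4) + (-29)·20 = -528 + 22k
Set equal to 0: 22k = 528, so k = 24.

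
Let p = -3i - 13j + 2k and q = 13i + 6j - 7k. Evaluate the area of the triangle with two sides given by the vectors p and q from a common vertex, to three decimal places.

85.245

i: (-13)·(-7) - 2·6 = 91 - 12 = 79
j: 2·13 - (-3)·(-7) = 26 - 21 = 5
k: (-3)·6 - (-13)·13 = -18 - (-169) = 151
p × q = (79, 5, 151)
|p × q| = √(79² + 5² + 151²) = √29067 ≈ 170.4905
area = ½ · 170.4905 ≈ 85.245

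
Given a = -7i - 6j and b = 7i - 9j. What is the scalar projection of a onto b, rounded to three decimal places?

a · b = (-7)·7 + (-6)·(-9) = -49 + 54 = 5
|b| = √(49 + 81) = √130 ≈ 11.4018
comp_b a = 5 / √130 ≈ 0.439

0.439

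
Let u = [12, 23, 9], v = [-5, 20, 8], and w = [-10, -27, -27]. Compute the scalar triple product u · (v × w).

-5818

v × w:
i: 20·(-27) - 8·(-27) = -540 - (-216) = -324
j: 8·(-10) - (-5)·(-27) = -80 - 135 = -215
k: (-5)·(-27) - 20·(-10) = 135 - (-200) = 335
v × w = (-324, -215, 335)
u · (v × w) = 12·(-324) + 23·(-215) + 9·335 = -3888 - 4945 + 3015 = -5818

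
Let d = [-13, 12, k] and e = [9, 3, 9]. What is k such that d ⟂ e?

d · e = (-13)·9 + 12·3 + k·9 = -81 + 9k
Set equal to 0: 9k = 81, so k = 9.

9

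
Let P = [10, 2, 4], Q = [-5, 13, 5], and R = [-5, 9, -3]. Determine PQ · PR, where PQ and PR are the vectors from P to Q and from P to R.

PQ = Q − P = (-15, 11, 1)
PR = R − P = (-15, 7, -7)
PQ · PR = (-15)·(-15) + 11·7 + 1·(-7) = 225 + 77 - 7 = 295

295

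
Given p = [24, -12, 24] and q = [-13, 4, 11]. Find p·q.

-96

p · q = 24·(-13) + (-12)·4 + 24·11 = -312 - 48 + 264 = -96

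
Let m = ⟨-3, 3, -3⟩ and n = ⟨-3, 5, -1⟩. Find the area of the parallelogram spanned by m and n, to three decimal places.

i: 3·(-1) - (-3)·5 = -3 - (-15) = 12
j: (-3)·(-3) - (-3)·(-1) = 9 - 3 = 6
k: (-3)·5 - 3·(-3) = -15 - (-9) = -6
m × n = (12, 6, -6)
|m × n| = √(12² + 6² + (-6)²) = √216 ≈ 14.6969

14.697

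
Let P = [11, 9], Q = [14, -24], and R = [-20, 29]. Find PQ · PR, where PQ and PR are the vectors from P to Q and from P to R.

-753

PQ = Q − P = (3, -33)
PR = R − P = (-31, 20)
PQ · PR = 3·(-31) + (-33)·20 = -93 - 660 = -753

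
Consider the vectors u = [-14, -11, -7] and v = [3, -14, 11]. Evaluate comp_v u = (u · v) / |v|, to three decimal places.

1.938

u · v = (-14)·3 + (-11)·(-14) + (-7)·11 = -42 + 154 - 77 = 35
|v| = √(9 + 196 + 121) = √326 ≈ 18.0555
comp_v u = 35 / √326 ≈ 1.938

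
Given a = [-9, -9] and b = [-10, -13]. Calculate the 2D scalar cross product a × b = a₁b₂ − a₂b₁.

27

(-9)·(-13) - (-9)·(-10) = 117 - 90 = 27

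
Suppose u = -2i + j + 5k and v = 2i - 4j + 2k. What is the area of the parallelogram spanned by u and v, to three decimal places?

i: 1·2 - 5·(-4) = 2 - (-20) = 22
j: 5·2 - (-2)·2 = 10 - (-4) = 14
k: (-2)·(-4) - 1·2 = 8 - 2 = 6
u × v = (22, 14, 6)
|u × v| = √(22² + 14² + 6²) = √716 ≈ 26.7582

26.758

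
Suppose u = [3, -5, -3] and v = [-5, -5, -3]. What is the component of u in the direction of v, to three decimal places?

u · v = 3·(-5) + (-5)·(-5) + (-3)·(-3) = -15 + 25 + 9 = 19
|v| = √(25 + 25 + 9) = √59 ≈ 7.6811
comp_v u = 19 / √59 ≈ 2.474

2.474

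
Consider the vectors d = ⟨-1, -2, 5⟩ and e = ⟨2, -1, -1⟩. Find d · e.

-5

d · e = (-1)·2 + (-2)·(-1) + 5·(-1) = -2 + 2 - 5 = -5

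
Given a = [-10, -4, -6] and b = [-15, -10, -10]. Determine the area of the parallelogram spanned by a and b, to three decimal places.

45.826

i: (-4)·(-10) - (-6)·(-10) = 40 - 60 = -20
j: (-6)·(-15) - (-10)·(-10) = 90 - 100 = -10
k: (-10)·(-10) - (-4)·(-15) = 100 - 60 = 40
a × b = (-20, -10, 40)
|a × b| = √((-20)² + (-10)² + 40²) = √2100 ≈ 45.8258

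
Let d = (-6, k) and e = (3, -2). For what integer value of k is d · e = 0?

-9

d · e = (-6)·3 + k·(-2) = -18 - 2k
Set equal to 0: -2k = 18, so k = -9.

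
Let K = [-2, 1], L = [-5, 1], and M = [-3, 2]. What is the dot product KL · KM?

KL = L − K = (-3, 0)
KM = M − K = (-1, 1)
KL · KM = (-3)·(-1) + 0·1 = 3 + 0 = 3

3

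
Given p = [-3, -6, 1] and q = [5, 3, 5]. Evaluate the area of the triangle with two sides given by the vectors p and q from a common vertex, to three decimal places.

21.966

i: (-6)·5 - 1·3 = -30 - 3 = -33
j: 1·5 - (-3)·5 = 5 - (-15) = 20
k: (-3)·3 - (-6)·5 = -9 - (-30) = 21
p × q = (-33, 20, 21)
|p × q| = √((-33)² + 20² + 21²) = √1930 ≈ 43.9318
area = ½ · 43.9318 ≈ 21.966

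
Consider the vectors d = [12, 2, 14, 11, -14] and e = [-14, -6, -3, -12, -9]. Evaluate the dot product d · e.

-228

d · e = 12·(-14) + 2·(-6) + 14·(-3) + 11·(-12) + (-14)·(-9) = -168 - 12 - 42 - 132 + 126 = -228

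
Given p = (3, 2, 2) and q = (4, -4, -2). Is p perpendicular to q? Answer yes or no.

yes

p · q = 3·4 + 2·(-4) + 2·(-2) = 12 - 8 - 4 = 0
Zero, so the vectors are orthogonal.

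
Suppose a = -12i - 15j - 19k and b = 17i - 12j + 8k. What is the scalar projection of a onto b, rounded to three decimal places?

a · b = (-12)·17 + (-15)·(-12) + (-19)·8 = -204 + 180 - 152 = -176
|b| = √(289 + 144 + 64) = √497 ≈ 22.2935
comp_b a = -176 / √497 ≈ -7.895

-7.895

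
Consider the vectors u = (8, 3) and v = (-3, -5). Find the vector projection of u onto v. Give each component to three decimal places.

u · v = 8·(-3) + 3·(-5) = -24 - 15 = -39
|v|² = 9 + 25 = 34
proj_v u = (-39/34) · (-3, -5) ≈ (3.441, 5.735)

(3.441, 5.735)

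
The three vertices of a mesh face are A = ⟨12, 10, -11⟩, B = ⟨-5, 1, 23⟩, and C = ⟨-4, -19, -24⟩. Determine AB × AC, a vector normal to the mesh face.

AB = (-17, -9, 34)
AC = (-16, -29, -13)
i: (-9)·(-13) - 34·(-29) = 117 - (-986) = 1103
j: 34·(-16) - (-17)·(-13) = -544 - 221 = -765
k: (-17)·(-29) - (-9)·(-16) = 493 - 144 = 349
AB × AC = (1103, -765, 349)

(1103, -765, 349)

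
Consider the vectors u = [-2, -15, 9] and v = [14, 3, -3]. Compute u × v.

(18, 120, 204)

i: (-15)·(-3) - 9·3 = 45 - 27 = 18
j: 9·14 - (-2)·(-3) = 126 - 6 = 120
k: (-2)·3 - (-15)·14 = -6 - (-210) = 204
u × v = (18, 120, 204)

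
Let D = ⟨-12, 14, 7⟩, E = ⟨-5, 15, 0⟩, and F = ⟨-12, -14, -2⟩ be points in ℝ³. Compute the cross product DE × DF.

(-205, 63, -196)

DE = (7, 1, -7)
DF = (0, -28, -9)
i: 1·(-9) - (-7)·(-28) = -9 - 196 = -205
j: (-7)·0 - 7·(-9) = 0 - (-63) = 63
k: 7·(-28) - 1·0 = -196 - 0 = -196
DE × DF = (-205, 63, -196)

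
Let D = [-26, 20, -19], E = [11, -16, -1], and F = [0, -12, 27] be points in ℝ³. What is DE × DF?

DE = (37, -36, 18)
DF = (26, -32, 46)
i: (-36)·46 - 18·(-32) = -1656 - (-576) = -1080
j: 18·26 - 37·46 = 468 - 1702 = -1234
k: 37·(-32) - (-36)·26 = -1184 - (-936) = -248
DE × DF = (-1080, -1234, -248)

(-1080, -1234, -248)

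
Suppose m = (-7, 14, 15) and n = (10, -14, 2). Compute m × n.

i: 14·2 - 15·(-14) = 28 - (-210) = 238
j: 15·10 - (-7)·2 = 150 - (-14) = 164
k: (-7)·(-14) - 14·10 = 98 - 140 = -42
m × n = (238, 164, -42)

(238, 164, -42)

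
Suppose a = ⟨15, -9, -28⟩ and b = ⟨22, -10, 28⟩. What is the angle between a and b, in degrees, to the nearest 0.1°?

a · b = 15·22 + (-9)·(-10) + (-28)·28 = 330 + 90 - 784 = -364
|a|² = 225 + 81 + 784 = 1090,  |a| = √1090 ≈ 33.015148
|b|² = 484 + 100 + 784 = 1368,  |b| = √1368 ≈ 36.986484
cos θ = -364 / (33.015148 · 36.986484) ≈ -0.29809
θ = arccos(-0.29809) ≈ 107.3°

107.3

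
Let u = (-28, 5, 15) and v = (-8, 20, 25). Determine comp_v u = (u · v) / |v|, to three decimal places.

21.182

u · v = (-28)·(-8) + 5·20 + 15·25 = 224 + 100 + 375 = 699
|v| = √(64 + 400 + 625) = √1089 ≈ 33.0000
comp_v u = 699 / √1089 ≈ 21.182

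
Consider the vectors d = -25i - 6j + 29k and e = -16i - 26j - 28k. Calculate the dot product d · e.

d · e = (-25)·(-16) + (-6)·(-26) + 29·(-28) = 400 + 156 - 812 = -256

-256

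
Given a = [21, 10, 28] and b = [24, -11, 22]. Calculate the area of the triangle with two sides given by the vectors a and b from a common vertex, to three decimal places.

369.027

i: 10·22 - 28·(-11) = 220 - (-308) = 528
j: 28·24 - 21·22 = 672 - 462 = 210
k: 21·(-11) - 10·24 = -231 - 240 = -471
a × b = (528, 210, -471)
|a × b| = √(528² + 210² + (-471)²) = √544725 ≈ 738.0549
area = ½ · 738.0549 ≈ 369.027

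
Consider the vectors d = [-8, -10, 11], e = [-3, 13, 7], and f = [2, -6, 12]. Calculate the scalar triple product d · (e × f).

-2172

e × f:
i: 13·12 - 7·(-6) = 156 - (-42) = 198
j: 7·2 - (-3)·12 = 14 - (-36) = 50
k: (-3)·(-6) - 13·2 = 18 - 26 = -8
e × f = (198, 50, -8)
d · (e × f) = (-8)·198 + (-10)·50 + 11·(-8) = -1584 - 500 - 88 = -2172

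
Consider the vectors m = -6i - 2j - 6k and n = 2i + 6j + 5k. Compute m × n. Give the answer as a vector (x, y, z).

i: (-2)·5 - (-6)·6 = -10 - (-36) = 26
j: (-6)·2 - (-6)·5 = -12 - (-30) = 18
k: (-6)·6 - (-2)·2 = -36 - (-4) = -32
m × n = (26, 18, -32)

(26, 18, -32)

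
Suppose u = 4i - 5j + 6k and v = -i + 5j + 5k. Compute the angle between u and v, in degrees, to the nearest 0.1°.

89.1

u · v = 4·(-1) + (-5)·5 + 6·5 = -4 - 25 + 30 = 1
|u|² = 16 + 25 + 36 = 77,  |u| = √77 ≈ 8.774964
|v|² = 1 + 25 + 25 = 51,  |v| = √51 ≈ 7.141428
cos θ = 1 / (8.774964 · 7.141428) ≈ 0.01596
θ = arccos(0.01596) ≈ 89.1°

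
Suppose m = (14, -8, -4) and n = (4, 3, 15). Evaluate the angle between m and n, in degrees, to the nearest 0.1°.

m · n = 14·4 + (-8)·3 + (-4)·15 = 56 - 24 - 60 = -28
|m|² = 196 + 64 + 16 = 276,  |m| = √276 ≈ 16.613248
|n|² = 16 + 9 + 225 = 250,  |n| = √250 ≈ 15.811388
cos θ = -28 / (16.613248 · 15.811388) ≈ -0.10659
θ = arccos(-0.10659) ≈ 96.1°

96.1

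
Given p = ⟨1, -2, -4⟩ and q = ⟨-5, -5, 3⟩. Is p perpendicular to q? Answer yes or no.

no

p · q = 1·(-5) + (-2)·(-5) + (-4)·3 = -5 + 10 - 12 = -7
Nonzero, so the vectors are not orthogonal.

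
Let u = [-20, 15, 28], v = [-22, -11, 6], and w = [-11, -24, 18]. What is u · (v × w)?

v × w:
i: (-11)·18 - 6·(-24) = -198 - (-144) = -54
j: 6·(-11) - (-22)·18 = -66 - (-396) = 330
k: (-22)·(-24) - (-11)·(-11) = 528 - 121 = 407
v × w = (-54, 330, 407)
u · (v × w) = (-20)·(-54) + 15·330 + 28·407 = 1080 + 4950 + 11396 = 17426

17426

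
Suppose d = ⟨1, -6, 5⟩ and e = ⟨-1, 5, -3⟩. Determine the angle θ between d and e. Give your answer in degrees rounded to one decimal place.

170.9

d · e = 1·(-1) + (-6)·5 + 5·(-3) = -1 - 30 - 15 = -46
|d|² = 1 + 36 + 25 = 62,  |d| = √62 ≈ 7.874008
|e|² = 1 + 25 + 9 = 35,  |e| = √35 ≈ 5.916080
cos θ = -46 / (7.874008 · 5.916080) ≈ -0.98748
θ = arccos(-0.98748) ≈ 170.9°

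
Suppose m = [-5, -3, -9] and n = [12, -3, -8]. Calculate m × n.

i: (-3)·(-8) - (-9)·(-3) = 24 - 27 = -3
j: (-9)·12 - (-5)·(-8) = -108 - 40 = -148
k: (-5)·(-3) - (-3)·12 = 15 - (-36) = 51
m × n = (-3, -148, 51)

(-3, -148, 51)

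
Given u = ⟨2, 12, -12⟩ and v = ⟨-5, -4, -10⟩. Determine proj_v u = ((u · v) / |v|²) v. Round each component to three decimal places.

u · v = 2·(-5) + 12·(-4) + (-12)·(-10) = -10 - 48 + 120 = 62
|v|² = 25 + 16 + 100 = 141
proj_v u = (62/141) · (-5, -4, -10) ≈ (-2.199, -1.759, -4.397)

(-2.199, -1.759, -4.397)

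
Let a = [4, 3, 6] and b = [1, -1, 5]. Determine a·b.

a · b = 4·1 + 3·(-1) + 6·5 = 4 - 3 + 30 = 31

31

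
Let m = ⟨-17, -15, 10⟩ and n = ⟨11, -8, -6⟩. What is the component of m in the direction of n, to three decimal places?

-8.543

m · n = (-17)·11 + (-15)·(-8) + 10·(-6) = -187 + 120 - 60 = -127
|n| = √(121 + 64 + 36) = √221 ≈ 14.8661
comp_n m = -127 / √221 ≈ -8.543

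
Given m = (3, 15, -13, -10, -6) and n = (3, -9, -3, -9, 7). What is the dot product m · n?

m · n = 3·3 + 15·(-9) + (-13)·(-3) + (-10)·(-9) + (-6)·7 = 9 - 135 + 39 + 90 - 42 = -39

-39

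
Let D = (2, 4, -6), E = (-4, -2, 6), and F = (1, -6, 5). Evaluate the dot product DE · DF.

DE = E − D = (-6, -6, 12)
DF = F − D = (-1, -10, 11)
DE · DF = (-6)·(-1) + (-6)·(-10) + 12·11 = 6 + 60 + 132 = 198

198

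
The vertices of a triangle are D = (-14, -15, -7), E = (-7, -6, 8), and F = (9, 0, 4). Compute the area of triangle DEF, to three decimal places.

156.608

DE = (7, 9, 15),  DF = (23, 15, 11)
i: 9·11 - 15·15 = 99 - 225 = -126
j: 15·23 - 7·11 = 345 - 77 = 268
k: 7·15 - 9·23 = 105 - 207 = -102
DE × DF = (-126, 268, -102)
|DE × DF| = √98104 ≈ 313.2156
area = ½ · 313.2156 ≈ 156.608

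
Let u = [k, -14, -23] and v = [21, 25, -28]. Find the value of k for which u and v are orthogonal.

u · v = k·21 + (-14)·25 + (-23)·(-28) = 294 + 21k
Set equal to 0: 21k = -294, so k = -14.

-14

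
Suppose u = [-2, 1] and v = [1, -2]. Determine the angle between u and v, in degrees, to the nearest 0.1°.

143.1

u · v = (-2)·1 + 1·(-2) = -2 - 2 = -4
|u|² = 4 + 1 = 5,  |u| = √5 ≈ 2.236068
|v|² = 1 + 4 = 5,  |v| = √5 ≈ 2.236068
cos θ = -4 / (2.236068 · 2.236068) ≈ -0.80000
θ = arccos(-0.80000) ≈ 143.1°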